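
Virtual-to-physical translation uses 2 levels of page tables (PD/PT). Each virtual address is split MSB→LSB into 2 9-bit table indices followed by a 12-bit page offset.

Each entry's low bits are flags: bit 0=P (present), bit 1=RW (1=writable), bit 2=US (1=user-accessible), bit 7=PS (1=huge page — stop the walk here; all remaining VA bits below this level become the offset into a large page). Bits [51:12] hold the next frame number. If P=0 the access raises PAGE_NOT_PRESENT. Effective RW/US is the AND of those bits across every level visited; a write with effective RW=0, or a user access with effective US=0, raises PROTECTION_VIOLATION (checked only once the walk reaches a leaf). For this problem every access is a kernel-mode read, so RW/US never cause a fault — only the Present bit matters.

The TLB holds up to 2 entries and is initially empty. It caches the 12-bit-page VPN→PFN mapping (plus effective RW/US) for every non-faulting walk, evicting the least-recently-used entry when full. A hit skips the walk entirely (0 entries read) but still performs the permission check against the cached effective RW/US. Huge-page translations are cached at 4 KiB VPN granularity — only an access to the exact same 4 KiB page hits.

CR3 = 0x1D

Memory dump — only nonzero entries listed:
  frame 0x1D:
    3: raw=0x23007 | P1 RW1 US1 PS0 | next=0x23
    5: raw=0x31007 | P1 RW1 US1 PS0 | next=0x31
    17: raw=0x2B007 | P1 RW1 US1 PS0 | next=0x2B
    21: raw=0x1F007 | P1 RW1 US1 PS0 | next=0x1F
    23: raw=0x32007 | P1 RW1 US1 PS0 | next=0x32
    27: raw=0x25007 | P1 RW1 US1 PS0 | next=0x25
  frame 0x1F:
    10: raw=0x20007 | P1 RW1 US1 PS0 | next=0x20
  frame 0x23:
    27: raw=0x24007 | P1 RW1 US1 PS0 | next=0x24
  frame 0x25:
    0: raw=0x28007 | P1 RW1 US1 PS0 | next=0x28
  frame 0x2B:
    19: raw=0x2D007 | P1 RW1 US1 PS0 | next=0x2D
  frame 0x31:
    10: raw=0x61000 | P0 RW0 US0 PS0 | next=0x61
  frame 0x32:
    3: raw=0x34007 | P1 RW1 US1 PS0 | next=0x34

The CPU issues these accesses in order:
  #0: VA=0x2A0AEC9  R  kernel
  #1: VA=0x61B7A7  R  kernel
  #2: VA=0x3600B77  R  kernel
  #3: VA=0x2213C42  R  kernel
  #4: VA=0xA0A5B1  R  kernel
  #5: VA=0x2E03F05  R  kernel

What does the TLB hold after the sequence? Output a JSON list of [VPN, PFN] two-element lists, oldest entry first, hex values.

Per-access translation:
#0 VA=0x2A0AEC9 (r,kernel):
  L0: frame=0x1D idx=21 entry=0x1F007 [P=1 RW=1 US=1 PS=0]
  L1: frame=0x1F idx=10 entry=0x20007 [P=1 RW=1 US=1 PS=0]
  → PA=0x20EC9  (2 entries read)
#1 VA=0x61B7A7 (r,kernel):
  L0: frame=0x1D idx=3 entry=0x23007 [P=1 RW=1 US=1 PS=0]
  L1: frame=0x23 idx=27 entry=0x24007 [P=1 RW=1 US=1 PS=0]
  → PA=0x247A7  (2 entries read)
#2 VA=0x3600B77 (r,kernel):
  L0: frame=0x1D idx=27 entry=0x25007 [P=1 RW=1 US=1 PS=0]
  L1: frame=0x25 idx=0 entry=0x28007 [P=1 RW=1 US=1 PS=0]
  → PA=0x28B77  (2 entries read)
#3 VA=0x2213C42 (r,kernel):
  L0: frame=0x1D idx=17 entry=0x2B007 [P=1 RW=1 US=1 PS=0]
  L1: frame=0x2B idx=19 entry=0x2D007 [P=1 RW=1 US=1 PS=0]
  → PA=0x2DC42  (2 entries read)
#4 VA=0xA0A5B1 (r,kernel):
  L0: frame=0x1D idx=5 entry=0x31007 [P=1 RW=1 US=1 PS=0]
  L1: frame=0x31 idx=10 entry=0x61000 [P=0 RW=0 US=0 PS=0]
  → PAGE_NOT_PRESENT  (2 entries read)
#5 VA=0x2E03F05 (r,kernel):
  L0: frame=0x1D idx=23 entry=0x32007 [P=1 RW=1 US=1 PS=0]
  L1: frame=0x32 idx=3 entry=0x34007 [P=1 RW=1 US=1 PS=0]
  → PA=0x34F05  (2 entries read)

TLB: [["0x2213", "0x2D"], ["0x2E03", "0x34"]]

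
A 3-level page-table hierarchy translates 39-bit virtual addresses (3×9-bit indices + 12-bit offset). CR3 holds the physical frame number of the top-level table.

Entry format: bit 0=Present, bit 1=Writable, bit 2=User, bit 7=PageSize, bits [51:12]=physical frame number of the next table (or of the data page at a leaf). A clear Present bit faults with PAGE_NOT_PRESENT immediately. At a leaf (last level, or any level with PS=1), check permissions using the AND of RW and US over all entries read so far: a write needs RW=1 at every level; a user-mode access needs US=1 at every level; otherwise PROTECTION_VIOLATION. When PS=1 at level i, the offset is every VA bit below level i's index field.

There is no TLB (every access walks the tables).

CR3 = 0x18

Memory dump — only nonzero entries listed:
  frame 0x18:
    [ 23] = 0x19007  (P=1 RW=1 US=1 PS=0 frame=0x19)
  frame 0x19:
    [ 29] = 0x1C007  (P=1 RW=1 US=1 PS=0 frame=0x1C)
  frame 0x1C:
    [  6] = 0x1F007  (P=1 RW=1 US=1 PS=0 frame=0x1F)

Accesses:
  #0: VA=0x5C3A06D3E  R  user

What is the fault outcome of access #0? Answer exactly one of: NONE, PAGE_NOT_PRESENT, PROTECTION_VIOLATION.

Walk each access:
#0 VA=0x5C3A06D3E (r,user):
  L0: frame=0x18 idx=23 entry=0x19007 [P=1 RW=1 US=1 PS=0]
  L1: frame=0x19 idx=29 entry=0x1C007 [P=1 RW=1 US=1 PS=0]
  L2: frame=0x1C idx=6 entry=0x1F007 [P=1 RW=1 US=1 PS=0]
  ✓ 0x1FD3E  — 3 lookups

Access #0 fault: NONE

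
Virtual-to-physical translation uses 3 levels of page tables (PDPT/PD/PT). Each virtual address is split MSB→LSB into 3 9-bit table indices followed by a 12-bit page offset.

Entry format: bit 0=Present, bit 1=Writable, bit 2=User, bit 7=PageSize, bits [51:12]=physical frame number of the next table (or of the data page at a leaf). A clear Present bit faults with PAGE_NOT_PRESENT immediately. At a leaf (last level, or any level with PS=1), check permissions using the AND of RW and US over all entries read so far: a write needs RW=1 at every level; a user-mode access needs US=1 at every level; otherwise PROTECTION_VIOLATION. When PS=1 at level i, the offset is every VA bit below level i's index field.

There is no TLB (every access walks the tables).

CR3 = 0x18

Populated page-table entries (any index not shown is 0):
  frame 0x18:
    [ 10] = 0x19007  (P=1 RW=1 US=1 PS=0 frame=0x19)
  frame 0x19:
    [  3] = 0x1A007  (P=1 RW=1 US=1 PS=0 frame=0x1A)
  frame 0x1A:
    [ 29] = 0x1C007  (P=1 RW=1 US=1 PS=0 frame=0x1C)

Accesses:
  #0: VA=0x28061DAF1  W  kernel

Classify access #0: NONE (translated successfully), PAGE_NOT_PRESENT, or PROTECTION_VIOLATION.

Per-access translation:
#0 VA=0x28061DAF1 (w,kernel):
  L0 @0x18[10] → 0x19007  P=1,RW=1,US=1,PS=0
  L1 @0x19[3] → 0x1A007  P=1,RW=1,US=1,PS=0
  L2 @0x1A[29] → 0x1C007  P=1,RW=1,US=1,PS=0
  → PA=0x1CAF1  (3 entries read)

Access #0 fault: NONE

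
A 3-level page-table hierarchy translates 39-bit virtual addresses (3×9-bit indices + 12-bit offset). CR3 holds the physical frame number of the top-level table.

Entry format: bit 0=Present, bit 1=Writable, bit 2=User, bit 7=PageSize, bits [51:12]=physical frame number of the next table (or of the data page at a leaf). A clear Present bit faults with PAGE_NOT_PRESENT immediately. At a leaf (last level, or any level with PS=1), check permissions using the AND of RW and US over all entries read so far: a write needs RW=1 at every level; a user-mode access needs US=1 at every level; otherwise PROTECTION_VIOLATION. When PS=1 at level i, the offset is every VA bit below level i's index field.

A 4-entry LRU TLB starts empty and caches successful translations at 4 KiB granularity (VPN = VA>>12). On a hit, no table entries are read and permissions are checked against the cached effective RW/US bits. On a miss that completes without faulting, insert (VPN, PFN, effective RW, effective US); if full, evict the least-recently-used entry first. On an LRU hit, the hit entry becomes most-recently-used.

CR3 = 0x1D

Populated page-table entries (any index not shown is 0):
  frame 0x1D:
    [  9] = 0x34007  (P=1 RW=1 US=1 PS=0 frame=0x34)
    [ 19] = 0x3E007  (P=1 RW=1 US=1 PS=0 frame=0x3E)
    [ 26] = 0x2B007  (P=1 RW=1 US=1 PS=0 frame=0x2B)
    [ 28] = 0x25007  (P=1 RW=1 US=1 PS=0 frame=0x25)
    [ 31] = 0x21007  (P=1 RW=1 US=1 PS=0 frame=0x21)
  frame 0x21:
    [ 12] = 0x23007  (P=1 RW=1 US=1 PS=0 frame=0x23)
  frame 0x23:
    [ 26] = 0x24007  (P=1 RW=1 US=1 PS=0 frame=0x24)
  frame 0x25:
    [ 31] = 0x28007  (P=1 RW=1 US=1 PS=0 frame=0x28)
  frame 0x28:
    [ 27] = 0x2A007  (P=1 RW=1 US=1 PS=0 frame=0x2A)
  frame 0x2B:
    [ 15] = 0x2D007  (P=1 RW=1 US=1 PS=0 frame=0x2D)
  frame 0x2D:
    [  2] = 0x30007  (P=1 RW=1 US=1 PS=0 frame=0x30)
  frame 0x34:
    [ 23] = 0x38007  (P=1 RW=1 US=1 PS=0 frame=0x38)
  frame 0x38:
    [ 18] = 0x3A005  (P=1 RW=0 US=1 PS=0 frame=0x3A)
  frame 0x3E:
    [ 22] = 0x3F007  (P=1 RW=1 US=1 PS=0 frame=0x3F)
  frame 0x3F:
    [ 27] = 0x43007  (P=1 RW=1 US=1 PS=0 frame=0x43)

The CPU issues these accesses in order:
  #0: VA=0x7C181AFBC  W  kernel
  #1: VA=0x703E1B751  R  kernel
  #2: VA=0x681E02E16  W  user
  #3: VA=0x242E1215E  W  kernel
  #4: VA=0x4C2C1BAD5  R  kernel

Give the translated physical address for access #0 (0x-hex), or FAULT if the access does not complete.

Trace:
#0 VA=0x7C181AFBC (w,kernel):
  lvl0: tbl 0x1D, slot 31 ⇒ 0x21007 (P1/RW1/US1/PS0)
  lvl1: tbl 0x21, slot 12 ⇒ 0x23007 (P1/RW1/US1/PS0)
  lvl2: tbl 0x23, slot 26 ⇒ 0x24007 (P1/RW1/US1/PS0)
  → PA=0x24FBC  (3 entries read)
#1 VA=0x703E1B751 (r,kernel):
  lvl0: tbl 0x1D, slot 28 ⇒ 0x25007 (P1/RW1/US1/PS0)
  lvl1: tbl 0x25, slot 31 ⇒ 0x28007 (P1/RW1/US1/PS0)
  lvl2: tbl 0x28, slot 27 ⇒ 0x2A007 (P1/RW1/US1/PS0)
  → PA=0x2A751  (3 entries read)
#2 VA=0x681E02E16 (w,user):
  lvl0: tbl 0x1D, slot 26 ⇒ 0x2B007 (P1/RW1/US1/PS0)
  lvl1: tbl 0x2B, slot 15 ⇒ 0x2D007 (P1/RW1/US1/PS0)
  lvl2: tbl 0x2D, slot 2 ⇒ 0x30007 (P1/RW1/US1/PS0)
  → PA=0x30E16  (3 entries read)
#3 VA=0x242E1215E (w,kernel):
  lvl0: tbl 0x1D, slot 9 ⇒ 0x34007 (P1/RW1/US1/PS0)
  lvl1: tbl 0x34, slot 23 ⇒ 0x38007 (P1/RW1/US1/PS0)
  lvl2: tbl 0x38, slot 18 ⇒ 0x3A005 (P1/RW0/US1/PS0)
  → PROTECTION_VIOLATION  (3 entries read)
#4 VA=0x4C2C1BAD5 (r,kernel):
  lvl0: tbl 0x1D, slot 19 ⇒ 0x3E007 (P1/RW1/US1/PS0)
  lvl1: tbl 0x3E, slot 22 ⇒ 0x3F007 (P1/RW1/US1/PS0)
  lvl2: tbl 0x3F, slot 27 ⇒ 0x43007 (P1/RW1/US1/PS0)
  → PA=0x43AD5  (3 entries read)

Access #0 PA: 0x24FBC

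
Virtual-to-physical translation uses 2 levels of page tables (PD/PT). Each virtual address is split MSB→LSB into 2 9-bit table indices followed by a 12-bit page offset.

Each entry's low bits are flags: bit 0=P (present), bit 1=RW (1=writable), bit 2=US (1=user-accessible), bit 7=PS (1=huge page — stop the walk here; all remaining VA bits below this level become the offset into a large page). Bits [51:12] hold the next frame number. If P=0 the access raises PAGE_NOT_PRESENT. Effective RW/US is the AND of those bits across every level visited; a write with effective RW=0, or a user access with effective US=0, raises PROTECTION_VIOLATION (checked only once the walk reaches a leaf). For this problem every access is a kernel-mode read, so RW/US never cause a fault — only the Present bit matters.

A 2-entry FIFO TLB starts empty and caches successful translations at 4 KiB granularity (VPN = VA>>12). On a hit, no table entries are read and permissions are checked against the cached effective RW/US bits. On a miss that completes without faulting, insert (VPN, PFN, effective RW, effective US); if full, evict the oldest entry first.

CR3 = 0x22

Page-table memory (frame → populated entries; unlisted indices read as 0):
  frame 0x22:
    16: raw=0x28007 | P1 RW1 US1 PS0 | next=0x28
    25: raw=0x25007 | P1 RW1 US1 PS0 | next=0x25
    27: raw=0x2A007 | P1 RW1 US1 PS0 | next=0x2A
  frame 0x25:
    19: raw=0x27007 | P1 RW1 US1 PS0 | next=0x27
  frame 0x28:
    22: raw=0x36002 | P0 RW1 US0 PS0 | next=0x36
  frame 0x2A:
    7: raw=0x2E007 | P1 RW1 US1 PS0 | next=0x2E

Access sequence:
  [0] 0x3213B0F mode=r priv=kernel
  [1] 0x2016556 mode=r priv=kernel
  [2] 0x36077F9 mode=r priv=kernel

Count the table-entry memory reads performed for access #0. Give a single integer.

Per-access translation:
#0 VA=0x3213B0F (r,kernel):
  L0: frame=0x22 idx=25 entry=0x25007 [P=1 RW=1 US=1 PS=0]
  L1: frame=0x25 idx=19 entry=0x27007 [P=1 RW=1 US=1 PS=0]
  → PA=0x27B0F  (2 entries read)
#1 VA=0x2016556 (r,kernel):
  L0: frame=0x22 idx=16 entry=0x28007 [P=1 RW=1 US=1 PS=0]
  L1: frame=0x28 idx=22 entry=0x36002 [P=0 RW=1 US=0 PS=0]
  → PAGE_NOT_PRESENT  (2 entries read)
#2 VA=0x36077F9 (r,kernel):
  L0: frame=0x22 idx=27 entry=0x2A007 [P=1 RW=1 US=1 PS=0]
  L1: frame=0x2A idx=7 entry=0x2E007 [P=1 RW=1 US=1 PS=0]
  → PA=0x2E7F9  (2 entries read)

Entries read for #0: 2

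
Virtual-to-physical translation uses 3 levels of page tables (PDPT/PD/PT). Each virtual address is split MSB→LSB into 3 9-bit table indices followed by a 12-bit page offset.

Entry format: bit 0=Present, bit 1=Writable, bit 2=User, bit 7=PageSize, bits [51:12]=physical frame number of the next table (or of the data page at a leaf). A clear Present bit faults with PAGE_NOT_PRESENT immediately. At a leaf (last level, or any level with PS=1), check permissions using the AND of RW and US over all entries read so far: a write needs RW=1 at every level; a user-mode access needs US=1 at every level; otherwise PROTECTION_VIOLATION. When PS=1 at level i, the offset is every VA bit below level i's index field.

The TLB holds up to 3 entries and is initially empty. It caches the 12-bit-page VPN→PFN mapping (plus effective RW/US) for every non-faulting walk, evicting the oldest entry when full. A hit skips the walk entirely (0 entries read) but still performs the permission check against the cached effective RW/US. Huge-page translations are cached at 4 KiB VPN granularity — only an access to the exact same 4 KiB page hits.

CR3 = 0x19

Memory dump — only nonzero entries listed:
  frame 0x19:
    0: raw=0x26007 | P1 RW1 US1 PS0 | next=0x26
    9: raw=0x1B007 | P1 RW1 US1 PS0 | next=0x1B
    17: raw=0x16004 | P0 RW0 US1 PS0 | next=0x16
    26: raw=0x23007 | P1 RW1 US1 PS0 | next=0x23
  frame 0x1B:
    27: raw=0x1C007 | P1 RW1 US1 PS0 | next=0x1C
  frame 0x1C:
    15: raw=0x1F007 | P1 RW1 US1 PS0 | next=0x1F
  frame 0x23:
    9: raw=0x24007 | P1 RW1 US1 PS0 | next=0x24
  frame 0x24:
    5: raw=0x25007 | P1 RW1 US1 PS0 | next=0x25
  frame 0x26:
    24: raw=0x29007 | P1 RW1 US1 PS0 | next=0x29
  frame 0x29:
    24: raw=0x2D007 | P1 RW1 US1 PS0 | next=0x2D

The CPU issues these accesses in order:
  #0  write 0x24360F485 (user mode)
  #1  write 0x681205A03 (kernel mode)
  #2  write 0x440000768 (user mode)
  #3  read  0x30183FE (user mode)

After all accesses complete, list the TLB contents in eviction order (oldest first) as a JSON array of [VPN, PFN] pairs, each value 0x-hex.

Per-access translation:
#0 VA=0x24360F485 (w,user):
  L0: frame=0x19 idx=9 entry=0x1B007 [P=1 RW=1 US=1 PS=0]
  L1: frame=0x1B idx=27 entry=0x1C007 [P=1 RW=1 US=1 PS=0]
  L2: frame=0x1C idx=15 entry=0x1F007 [P=1 RW=1 US=1 PS=0]
  → PA=0x1F485  (3 entries read)
#1 VA=0x681205A03 (w,kernel):
  L0: frame=0x19 idx=26 entry=0x23007 [P=1 RW=1 US=1 PS=0]
  L1: frame=0x23 idx=9 entry=0x24007 [P=1 RW=1 US=1 PS=0]
  L2: frame=0x24 idx=5 entry=0x25007 [P=1 RW=1 US=1 PS=0]
  → PA=0x25A03  (3 entries read)
#2 VA=0x440000768 (w,user):
  L0: frame=0x19 idx=17 entry=0x16004 [P=0 RW=0 US=1 PS=0]
  → PAGE_NOT_PRESENT  (1 entries read)
#3 VA=0x30183FE (r,user):
  L0: frame=0x19 idx=0 entry=0x26007 [P=1 RW=1 US=1 PS=0]
  L1: frame=0x26 idx=24 entry=0x29007 [P=1 RW=1 US=1 PS=0]
  L2: frame=0x29 idx=24 entry=0x2D007 [P=1 RW=1 US=1 PS=0]
  → PA=0x2D3FE  (3 entries read)

TLB: [["0x24360F", "0x1F"], ["0x681205", "0x25"], ["0x3018", "0x2D"]]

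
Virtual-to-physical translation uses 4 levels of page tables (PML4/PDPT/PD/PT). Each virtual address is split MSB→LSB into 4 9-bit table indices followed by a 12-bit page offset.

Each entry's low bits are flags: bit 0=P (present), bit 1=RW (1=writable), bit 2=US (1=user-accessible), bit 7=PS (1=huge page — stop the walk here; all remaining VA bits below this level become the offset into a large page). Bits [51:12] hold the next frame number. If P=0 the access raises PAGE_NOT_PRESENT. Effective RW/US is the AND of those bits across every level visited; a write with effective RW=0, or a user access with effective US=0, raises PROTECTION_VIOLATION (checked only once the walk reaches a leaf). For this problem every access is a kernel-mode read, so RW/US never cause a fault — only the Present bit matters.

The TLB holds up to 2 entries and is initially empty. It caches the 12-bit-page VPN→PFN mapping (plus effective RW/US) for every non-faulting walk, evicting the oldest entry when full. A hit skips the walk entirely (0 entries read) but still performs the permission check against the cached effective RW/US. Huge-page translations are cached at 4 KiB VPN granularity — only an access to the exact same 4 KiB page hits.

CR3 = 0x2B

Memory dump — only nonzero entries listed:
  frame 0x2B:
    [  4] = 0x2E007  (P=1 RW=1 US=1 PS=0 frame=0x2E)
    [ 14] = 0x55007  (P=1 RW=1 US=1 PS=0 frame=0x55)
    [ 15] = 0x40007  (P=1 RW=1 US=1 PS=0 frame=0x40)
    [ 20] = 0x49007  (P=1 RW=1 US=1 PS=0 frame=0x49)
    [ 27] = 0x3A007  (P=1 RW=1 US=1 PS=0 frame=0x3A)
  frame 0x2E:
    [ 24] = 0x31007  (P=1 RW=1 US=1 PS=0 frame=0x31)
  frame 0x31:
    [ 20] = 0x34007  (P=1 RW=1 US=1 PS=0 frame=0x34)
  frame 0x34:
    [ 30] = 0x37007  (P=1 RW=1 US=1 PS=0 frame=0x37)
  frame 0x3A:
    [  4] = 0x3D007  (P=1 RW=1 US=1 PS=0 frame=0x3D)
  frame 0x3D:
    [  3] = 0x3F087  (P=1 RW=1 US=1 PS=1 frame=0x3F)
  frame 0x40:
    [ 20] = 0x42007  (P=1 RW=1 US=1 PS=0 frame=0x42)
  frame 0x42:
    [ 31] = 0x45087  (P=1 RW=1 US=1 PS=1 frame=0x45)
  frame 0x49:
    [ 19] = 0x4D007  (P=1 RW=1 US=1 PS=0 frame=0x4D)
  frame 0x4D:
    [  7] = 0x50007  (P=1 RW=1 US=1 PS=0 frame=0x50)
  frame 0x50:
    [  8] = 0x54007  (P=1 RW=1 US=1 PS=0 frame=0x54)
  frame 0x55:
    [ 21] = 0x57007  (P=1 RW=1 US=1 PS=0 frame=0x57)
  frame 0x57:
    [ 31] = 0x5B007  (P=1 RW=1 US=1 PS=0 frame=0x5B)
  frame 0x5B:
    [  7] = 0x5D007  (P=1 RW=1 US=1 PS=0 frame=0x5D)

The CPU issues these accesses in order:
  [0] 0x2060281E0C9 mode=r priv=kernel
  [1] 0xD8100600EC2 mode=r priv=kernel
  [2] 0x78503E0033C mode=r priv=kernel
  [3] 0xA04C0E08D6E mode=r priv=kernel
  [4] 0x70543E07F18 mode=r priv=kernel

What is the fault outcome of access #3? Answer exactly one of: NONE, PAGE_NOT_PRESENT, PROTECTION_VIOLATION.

Trace:
#0 VA=0x2060281E0C9 (r,kernel):
  [0] read 0x2B idx=4: raw=0x2E007 flags P=1 W=1 U=1 S=0
  [1] read 0x2E idx=24: raw=0x31007 flags P=1 W=1 U=1 S=0
  [2] read 0x31 idx=20: raw=0x34007 flags P=1 W=1 U=1 S=0
  [3] read 0x34 idx=30: raw=0x37007 flags P=1 W=1 U=1 S=0
  → PA=0x370C9  (4 entries read)
#1 VA=0xD8100600EC2 (r,kernel):
  [0] read 0x2B idx=27: raw=0x3A007 flags P=1 W=1 U=1 S=0
  [1] read 0x3A idx=4: raw=0x3D007 flags P=1 W=1 U=1 S=0
  [2] read 0x3D idx=3: raw=0x3F087 flags P=1 W=1 U=1 S=1
  → PA=0x3FEC2 (huge @L2)  (3 entries read)
#2 VA=0x78503E0033C (r,kernel):
  [0] read 0x2B idx=15: raw=0x40007 flags P=1 W=1 U=1 S=0
  [1] read 0x40 idx=20: raw=0x42007 flags P=1 W=1 U=1 S=0
  [2] read 0x42 idx=31: raw=0x45087 flags P=1 W=1 U=1 S=1
  → PA=0x4533C (huge @L2)  (3 entries read)
#3 VA=0xA04C0E08D6E (r,kernel):
  [0] read 0x2B idx=20: raw=0x49007 flags P=1 W=1 U=1 S=0
  [1] read 0x49 idx=19: raw=0x4D007 flags P=1 W=1 U=1 S=0
  [2] read 0x4D idx=7: raw=0x50007 flags P=1 W=1 U=1 S=0
  [3] read 0x50 idx=8: raw=0x54007 flags P=1 W=1 U=1 S=0
  → PA=0x54D6E  (4 entries read)
#4 VA=0x70543E07F18 (r,kernel):
  [0] read 0x2B idx=14: raw=0x55007 flags P=1 W=1 U=1 S=0
  [1] read 0x55 idx=21: raw=0x57007 flags P=1 W=1 U=1 S=0
  [2] read 0x57 idx=31: raw=0x5B007 flags P=1 W=1 U=1 S=0
  [3] read 0x5B idx=7: raw=0x5D007 flags P=1 W=1 U=1 S=0
  → PA=0x5DF18  (4 entries read)

Access #3 fault: NONE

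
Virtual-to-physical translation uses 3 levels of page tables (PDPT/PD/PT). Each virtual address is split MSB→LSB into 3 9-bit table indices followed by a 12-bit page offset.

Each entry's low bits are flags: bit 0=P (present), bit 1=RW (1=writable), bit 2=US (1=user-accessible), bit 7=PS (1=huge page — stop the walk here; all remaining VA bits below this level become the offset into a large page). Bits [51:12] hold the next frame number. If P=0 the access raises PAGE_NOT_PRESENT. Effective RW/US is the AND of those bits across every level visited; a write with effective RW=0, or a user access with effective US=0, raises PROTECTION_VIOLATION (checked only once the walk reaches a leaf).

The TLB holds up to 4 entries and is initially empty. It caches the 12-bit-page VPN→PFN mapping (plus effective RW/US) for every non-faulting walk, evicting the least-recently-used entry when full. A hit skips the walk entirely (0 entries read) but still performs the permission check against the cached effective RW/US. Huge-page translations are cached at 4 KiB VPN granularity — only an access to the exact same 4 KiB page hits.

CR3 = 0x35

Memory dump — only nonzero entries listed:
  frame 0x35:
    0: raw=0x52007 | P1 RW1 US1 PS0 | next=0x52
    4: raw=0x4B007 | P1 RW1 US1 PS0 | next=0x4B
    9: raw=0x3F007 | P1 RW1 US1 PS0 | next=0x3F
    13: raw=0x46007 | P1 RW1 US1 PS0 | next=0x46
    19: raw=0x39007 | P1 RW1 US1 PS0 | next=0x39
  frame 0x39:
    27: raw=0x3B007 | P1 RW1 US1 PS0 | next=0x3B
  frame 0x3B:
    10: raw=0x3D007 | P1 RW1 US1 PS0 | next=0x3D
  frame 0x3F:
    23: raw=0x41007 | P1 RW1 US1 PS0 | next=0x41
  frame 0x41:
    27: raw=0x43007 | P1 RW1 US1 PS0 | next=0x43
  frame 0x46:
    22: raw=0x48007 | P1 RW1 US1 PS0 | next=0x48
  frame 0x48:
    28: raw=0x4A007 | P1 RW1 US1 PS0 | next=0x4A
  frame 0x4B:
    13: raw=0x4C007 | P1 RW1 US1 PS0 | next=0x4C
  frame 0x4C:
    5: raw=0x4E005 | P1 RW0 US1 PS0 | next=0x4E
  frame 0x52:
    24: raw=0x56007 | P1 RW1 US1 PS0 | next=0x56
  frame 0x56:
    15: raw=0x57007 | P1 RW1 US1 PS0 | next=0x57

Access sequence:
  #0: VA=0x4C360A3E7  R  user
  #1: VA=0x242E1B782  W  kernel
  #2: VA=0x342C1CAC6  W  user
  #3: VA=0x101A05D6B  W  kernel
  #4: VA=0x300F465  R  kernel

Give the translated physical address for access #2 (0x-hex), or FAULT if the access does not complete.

Walk each access:
#0 VA=0x4C360A3E7 (r,user):
  L0 @0x35[19] → 0x39007  P=1,RW=1,US=1,PS=0
  L1 @0x39[27] → 0x3B007  P=1,RW=1,US=1,PS=0
  L2 @0x3B[10] → 0x3D007  P=1,RW=1,US=1,PS=0
  → PA=0x3D3E7  (3 entries read)
#1 VA=0x242E1B782 (w,kernel):
  L0 @0x35[9] → 0x3F007  P=1,RW=1,US=1,PS=0
  L1 @0x3F[23] → 0x41007  P=1,RW=1,US=1,PS=0
  L2 @0x41[27] → 0x43007  P=1,RW=1,US=1,PS=0
  → PA=0x43782  (3 entries read)
#2 VA=0x342C1CAC6 (w,user):
  L0 @0x35[13] → 0x46007  P=1,RW=1,US=1,PS=0
  L1 @0x46[22] → 0x48007  P=1,RW=1,US=1,PS=0
  L2 @0x48[28] → 0x4A007  P=1,RW=1,US=1,PS=0
  → PA=0x4AAC6  (3 entries read)
#3 VA=0x101A05D6B (w,kernel):
  L0 @0x35[4] → 0x4B007  P=1,RW=1,US=1,PS=0
  L1 @0x4B[13] → 0x4C007  P=1,RW=1,US=1,PS=0
  L2 @0x4C[5] → 0x4E005  P=1,RW=0,US=1,PS=0
  → PROTECTION_VIOLATION  (3 entries read)
#4 VA=0x300F465 (r,kernel):
  L0 @0x35[0] → 0x52007  P=1,RW=1,US=1,PS=0
  L1 @0x52[24] → 0x56007  P=1,RW=1,US=1,PS=0
  L2 @0x56[15] → 0x57007  P=1,RW=1,US=1,PS=0
  → PA=0x57465  (3 entries read)

Access #2 PA: 0x4AAC6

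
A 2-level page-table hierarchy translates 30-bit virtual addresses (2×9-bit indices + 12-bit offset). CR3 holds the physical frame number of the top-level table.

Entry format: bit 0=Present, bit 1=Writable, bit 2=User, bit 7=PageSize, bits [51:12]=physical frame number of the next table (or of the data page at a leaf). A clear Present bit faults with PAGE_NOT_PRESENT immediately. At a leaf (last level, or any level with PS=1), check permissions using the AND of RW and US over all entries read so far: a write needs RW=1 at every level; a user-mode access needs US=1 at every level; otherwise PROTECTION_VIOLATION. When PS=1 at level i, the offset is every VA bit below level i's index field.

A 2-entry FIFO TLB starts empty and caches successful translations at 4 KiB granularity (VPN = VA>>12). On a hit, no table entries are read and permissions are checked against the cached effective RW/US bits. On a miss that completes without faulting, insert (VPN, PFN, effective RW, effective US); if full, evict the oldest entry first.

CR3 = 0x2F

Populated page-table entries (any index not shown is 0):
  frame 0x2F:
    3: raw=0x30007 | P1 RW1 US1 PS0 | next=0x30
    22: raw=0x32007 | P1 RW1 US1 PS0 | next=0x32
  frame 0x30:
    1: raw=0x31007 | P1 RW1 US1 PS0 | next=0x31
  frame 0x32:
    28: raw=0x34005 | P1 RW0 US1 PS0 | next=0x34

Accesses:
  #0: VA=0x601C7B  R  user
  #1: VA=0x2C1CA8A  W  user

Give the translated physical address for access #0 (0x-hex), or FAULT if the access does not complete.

Per-access translation:
#0 VA=0x601C7B (r,user):
  lvl0: tbl 0x2F, slot 3 ⇒ 0x30007 (P1/RW1/US1/PS0)
  lvl1: tbl 0x30, slot 1 ⇒ 0x31007 (P1/RW1/US1/PS0)
  ✓ 0x31C7B  — 2 lookups
#1 VA=0x2C1CA8A (w,user):
  lvl0: tbl 0x2F, slot 22 ⇒ 0x32007 (P1/RW1/US1/PS0)
  lvl1: tbl 0x32, slot 28 ⇒ 0x34005 (P1/RW0/US1/PS0)
  ✗ PROTECTION_VIOLATION  [2 reads]

Access #0 PA: 0x31C7B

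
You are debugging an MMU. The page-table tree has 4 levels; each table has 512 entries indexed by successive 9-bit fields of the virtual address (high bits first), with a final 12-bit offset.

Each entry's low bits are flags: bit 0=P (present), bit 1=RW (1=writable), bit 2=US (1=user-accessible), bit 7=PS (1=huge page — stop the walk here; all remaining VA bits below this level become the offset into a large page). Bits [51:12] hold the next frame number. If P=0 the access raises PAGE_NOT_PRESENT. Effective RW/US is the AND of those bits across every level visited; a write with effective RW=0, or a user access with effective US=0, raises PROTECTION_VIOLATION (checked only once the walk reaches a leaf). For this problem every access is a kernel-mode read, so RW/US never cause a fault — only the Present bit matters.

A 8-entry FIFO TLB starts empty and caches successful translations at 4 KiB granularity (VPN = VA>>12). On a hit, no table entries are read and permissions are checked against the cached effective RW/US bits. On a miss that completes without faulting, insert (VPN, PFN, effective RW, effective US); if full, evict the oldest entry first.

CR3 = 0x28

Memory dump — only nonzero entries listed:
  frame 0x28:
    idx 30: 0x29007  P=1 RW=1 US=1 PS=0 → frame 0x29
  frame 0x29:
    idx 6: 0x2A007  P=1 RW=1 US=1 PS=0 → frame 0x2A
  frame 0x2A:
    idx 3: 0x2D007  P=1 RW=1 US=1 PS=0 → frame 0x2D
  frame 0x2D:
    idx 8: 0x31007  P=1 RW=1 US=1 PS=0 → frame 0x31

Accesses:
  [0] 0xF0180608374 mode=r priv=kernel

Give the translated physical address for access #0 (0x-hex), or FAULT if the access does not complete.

Per-access translation:
#0 VA=0xF0180608374 (r,kernel):
  L0: frame=0x28 idx=30 entry=0x29007 [P=1 RW=1 US=1 PS=0]
  L1: frame=0x29 idx=6 entry=0x2A007 [P=1 RW=1 US=1 PS=0]
  L2: frame=0x2A idx=3 entry=0x2D007 [P=1 RW=1 US=1 PS=0]
  L3: frame=0x2D idx=8 entry=0x31007 [P=1 RW=1 US=1 PS=0]
  ⇒ phys 0x31374  [4 reads]

Access #0 PA: 0x31374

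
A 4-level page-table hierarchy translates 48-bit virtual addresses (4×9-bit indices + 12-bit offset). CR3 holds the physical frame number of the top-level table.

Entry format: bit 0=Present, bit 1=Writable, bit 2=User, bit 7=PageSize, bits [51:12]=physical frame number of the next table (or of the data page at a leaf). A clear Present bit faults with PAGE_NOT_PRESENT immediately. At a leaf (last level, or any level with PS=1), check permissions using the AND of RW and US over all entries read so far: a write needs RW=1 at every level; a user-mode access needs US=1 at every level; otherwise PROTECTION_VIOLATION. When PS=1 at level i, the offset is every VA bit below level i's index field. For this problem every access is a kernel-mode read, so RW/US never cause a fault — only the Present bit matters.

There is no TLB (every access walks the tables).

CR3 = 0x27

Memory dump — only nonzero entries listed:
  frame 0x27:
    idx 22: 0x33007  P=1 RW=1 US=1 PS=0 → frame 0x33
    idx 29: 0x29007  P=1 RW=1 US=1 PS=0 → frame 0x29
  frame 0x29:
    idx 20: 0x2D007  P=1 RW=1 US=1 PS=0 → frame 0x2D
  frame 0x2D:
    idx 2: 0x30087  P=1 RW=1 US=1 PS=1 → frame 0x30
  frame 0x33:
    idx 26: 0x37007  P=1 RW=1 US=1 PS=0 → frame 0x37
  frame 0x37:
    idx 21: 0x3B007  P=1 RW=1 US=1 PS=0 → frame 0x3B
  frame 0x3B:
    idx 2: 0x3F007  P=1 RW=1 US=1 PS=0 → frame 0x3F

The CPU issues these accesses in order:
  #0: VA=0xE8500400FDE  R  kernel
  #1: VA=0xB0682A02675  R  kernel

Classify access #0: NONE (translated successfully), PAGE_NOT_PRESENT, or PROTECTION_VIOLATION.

Per-access translation:
#0 VA=0xE8500400FDE (r,kernel):
  L0: frame=0x27 idx=29 entry=0x29007 [P=1 RW=1 US=1 PS=0]
  L1: frame=0x29 idx=20 entry=0x2D007 [P=1 RW=1 US=1 PS=0]
  L2: frame=0x2D idx=2 entry=0x30087 [P=1 RW=1 US=1 PS=1]
  ✓ 0x30FDE (huge @L2)  — 3 lookups
#1 VA=0xB0682A02675 (r,kernel):
  L0: frame=0x27 idx=22 entry=0x33007 [P=1 RW=1 US=1 PS=0]
  L1: frame=0x33 idx=26 entry=0x37007 [P=1 RW=1 US=1 PS=0]
  L2: frame=0x37 idx=21 entry=0x3B007 [P=1 RW=1 US=1 PS=0]
  L3: frame=0x3B idx=2 entry=0x3F007 [P=1 RW=1 US=1 PS=0]
  ✓ 0x3F675  — 4 lookups

Access #0 fault: NONE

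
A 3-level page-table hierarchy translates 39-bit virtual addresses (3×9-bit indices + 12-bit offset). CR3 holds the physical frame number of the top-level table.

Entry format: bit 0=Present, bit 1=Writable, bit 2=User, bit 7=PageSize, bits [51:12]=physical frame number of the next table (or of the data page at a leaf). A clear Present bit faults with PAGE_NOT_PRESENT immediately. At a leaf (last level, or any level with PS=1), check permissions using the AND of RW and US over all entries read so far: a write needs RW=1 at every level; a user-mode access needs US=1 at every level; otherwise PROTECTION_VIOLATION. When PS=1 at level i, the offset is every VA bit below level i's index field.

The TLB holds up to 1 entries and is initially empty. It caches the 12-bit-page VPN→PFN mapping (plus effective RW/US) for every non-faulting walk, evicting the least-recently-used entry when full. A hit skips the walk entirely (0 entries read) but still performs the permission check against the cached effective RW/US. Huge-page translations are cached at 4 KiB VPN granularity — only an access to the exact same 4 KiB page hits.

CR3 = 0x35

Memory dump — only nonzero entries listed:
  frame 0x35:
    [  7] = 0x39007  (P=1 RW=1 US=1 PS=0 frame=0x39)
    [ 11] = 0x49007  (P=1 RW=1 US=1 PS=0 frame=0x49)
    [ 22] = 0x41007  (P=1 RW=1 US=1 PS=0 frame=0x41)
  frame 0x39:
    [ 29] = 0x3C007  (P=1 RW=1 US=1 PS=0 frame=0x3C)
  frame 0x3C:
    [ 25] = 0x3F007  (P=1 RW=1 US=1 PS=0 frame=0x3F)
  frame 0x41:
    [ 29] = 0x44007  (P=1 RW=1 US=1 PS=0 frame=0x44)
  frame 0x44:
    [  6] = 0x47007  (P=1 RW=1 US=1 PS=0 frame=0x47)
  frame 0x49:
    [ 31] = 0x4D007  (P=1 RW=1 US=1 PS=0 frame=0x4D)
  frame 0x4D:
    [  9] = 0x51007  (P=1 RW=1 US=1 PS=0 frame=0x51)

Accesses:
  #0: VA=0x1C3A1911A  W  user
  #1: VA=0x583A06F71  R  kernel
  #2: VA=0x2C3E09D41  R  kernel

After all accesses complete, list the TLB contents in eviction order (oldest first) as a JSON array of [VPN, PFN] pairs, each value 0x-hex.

Trace:
#0 VA=0x1C3A1911A (w,user):
  L0: frame=0x35 idx=7 entry=0x39007 [P=1 RW=1 US=1 PS=0]
  L1: frame=0x39 idx=29 entry=0x3C007 [P=1 RW=1 US=1 PS=0]
  L2: frame=0x3C idx=25 entry=0x3F007 [P=1 RW=1 US=1 PS=0]
  ⇒ phys 0x3F11A  [3 reads]
#1 VA=0x583A06F71 (r,kernel):
  L0: frame=0x35 idx=22 entry=0x41007 [P=1 RW=1 US=1 PS=0]
  L1: frame=0x41 idx=29 entry=0x44007 [P=1 RW=1 US=1 PS=0]
  L2: frame=0x44 idx=6 entry=0x47007 [P=1 RW=1 US=1 PS=0]
  ⇒ phys 0x47F71  [3 reads]
#2 VA=0x2C3E09D41 (r,kernel):
  L0: frame=0x35 idx=11 entry=0x49007 [P=1 RW=1 US=1 PS=0]
  L1: frame=0x49 idx=31 entry=0x4D007 [P=1 RW=1 US=1 PS=0]
  L2: frame=0x4D idx=9 entry=0x51007 [P=1 RW=1 US=1 PS=0]
  ⇒ phys 0x51D41  [3 reads]

TLB: [["0x2C3E09", "0x51"]]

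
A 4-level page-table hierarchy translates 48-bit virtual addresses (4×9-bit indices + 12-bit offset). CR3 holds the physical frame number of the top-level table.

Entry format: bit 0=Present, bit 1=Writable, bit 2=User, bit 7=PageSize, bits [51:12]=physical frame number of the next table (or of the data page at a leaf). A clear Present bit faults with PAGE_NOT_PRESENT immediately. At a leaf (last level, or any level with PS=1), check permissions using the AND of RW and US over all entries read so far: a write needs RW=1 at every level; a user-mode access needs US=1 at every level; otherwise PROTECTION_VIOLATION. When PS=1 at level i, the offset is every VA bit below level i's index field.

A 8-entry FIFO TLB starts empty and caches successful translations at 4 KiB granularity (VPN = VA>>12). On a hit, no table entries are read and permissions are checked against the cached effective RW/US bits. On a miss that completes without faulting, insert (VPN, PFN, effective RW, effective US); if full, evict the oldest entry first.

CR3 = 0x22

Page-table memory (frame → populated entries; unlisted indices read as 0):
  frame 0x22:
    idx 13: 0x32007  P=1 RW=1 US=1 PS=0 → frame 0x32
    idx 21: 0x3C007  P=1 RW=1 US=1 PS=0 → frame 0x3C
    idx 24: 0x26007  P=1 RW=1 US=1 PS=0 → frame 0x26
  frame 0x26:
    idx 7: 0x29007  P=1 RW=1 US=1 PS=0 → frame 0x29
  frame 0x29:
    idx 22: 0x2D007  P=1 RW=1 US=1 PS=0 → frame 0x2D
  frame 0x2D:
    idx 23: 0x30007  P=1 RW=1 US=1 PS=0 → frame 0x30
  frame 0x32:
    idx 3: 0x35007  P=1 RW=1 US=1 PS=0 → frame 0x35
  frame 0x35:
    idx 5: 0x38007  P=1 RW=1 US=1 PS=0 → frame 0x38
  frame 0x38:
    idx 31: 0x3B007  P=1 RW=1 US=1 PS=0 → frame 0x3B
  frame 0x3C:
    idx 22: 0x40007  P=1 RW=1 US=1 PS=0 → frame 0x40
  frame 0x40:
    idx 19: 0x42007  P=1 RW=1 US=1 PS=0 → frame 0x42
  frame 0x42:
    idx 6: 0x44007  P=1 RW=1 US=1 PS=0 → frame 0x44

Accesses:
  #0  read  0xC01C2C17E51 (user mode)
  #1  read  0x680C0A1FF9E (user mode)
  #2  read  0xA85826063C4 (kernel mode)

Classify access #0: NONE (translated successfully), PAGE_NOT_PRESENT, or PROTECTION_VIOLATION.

Walk each access:
#0 VA=0xC01C2C17E51 (r,user):
  lvl0: tbl 0x22, slot 24 ⇒ 0x26007 (P1/RW1/US1/PS0)
  lvl1: tbl 0x26, slot 7 ⇒ 0x29007 (P1/RW1/US1/PS0)
  lvl2: tbl 0x29, slot 22 ⇒ 0x2D007 (P1/RW1/US1/PS0)
  lvl3: tbl 0x2D, slot 23 ⇒ 0x30007 (P1/RW1/US1/PS0)
  → PA=0x30E51  (4 entries read)
#1 VA=0x680C0A1FF9E (r,user):
  lvl0: tbl 0x22, slot 13 ⇒ 0x32007 (P1/RW1/US1/PS0)
  lvl1: tbl 0x32, slot 3 ⇒ 0x35007 (P1/RW1/US1/PS0)
  lvl2: tbl 0x35, slot 5 ⇒ 0x38007 (P1/RW1/US1/PS0)
  lvl3: tbl 0x38, slot 31 ⇒ 0x3B007 (P1/RW1/US1/PS0)
  → PA=0x3BF9E  (4 entries read)
#2 VA=0xA85826063C4 (r,kernel):
  lvl0: tbl 0x22, slot 21 ⇒ 0x3C007 (P1/RW1/US1/PS0)
  lvl1: tbl 0x3C, slot 22 ⇒ 0x40007 (P1/RW1/US1/PS0)
  lvl2: tbl 0x40, slot 19 ⇒ 0x42007 (P1/RW1/US1/PS0)
  lvl3: tbl 0x42, slot 6 ⇒ 0x44007 (P1/RW1/US1/PS0)
  → PA=0x443C4  (4 entries read)

Access #0 fault: NONE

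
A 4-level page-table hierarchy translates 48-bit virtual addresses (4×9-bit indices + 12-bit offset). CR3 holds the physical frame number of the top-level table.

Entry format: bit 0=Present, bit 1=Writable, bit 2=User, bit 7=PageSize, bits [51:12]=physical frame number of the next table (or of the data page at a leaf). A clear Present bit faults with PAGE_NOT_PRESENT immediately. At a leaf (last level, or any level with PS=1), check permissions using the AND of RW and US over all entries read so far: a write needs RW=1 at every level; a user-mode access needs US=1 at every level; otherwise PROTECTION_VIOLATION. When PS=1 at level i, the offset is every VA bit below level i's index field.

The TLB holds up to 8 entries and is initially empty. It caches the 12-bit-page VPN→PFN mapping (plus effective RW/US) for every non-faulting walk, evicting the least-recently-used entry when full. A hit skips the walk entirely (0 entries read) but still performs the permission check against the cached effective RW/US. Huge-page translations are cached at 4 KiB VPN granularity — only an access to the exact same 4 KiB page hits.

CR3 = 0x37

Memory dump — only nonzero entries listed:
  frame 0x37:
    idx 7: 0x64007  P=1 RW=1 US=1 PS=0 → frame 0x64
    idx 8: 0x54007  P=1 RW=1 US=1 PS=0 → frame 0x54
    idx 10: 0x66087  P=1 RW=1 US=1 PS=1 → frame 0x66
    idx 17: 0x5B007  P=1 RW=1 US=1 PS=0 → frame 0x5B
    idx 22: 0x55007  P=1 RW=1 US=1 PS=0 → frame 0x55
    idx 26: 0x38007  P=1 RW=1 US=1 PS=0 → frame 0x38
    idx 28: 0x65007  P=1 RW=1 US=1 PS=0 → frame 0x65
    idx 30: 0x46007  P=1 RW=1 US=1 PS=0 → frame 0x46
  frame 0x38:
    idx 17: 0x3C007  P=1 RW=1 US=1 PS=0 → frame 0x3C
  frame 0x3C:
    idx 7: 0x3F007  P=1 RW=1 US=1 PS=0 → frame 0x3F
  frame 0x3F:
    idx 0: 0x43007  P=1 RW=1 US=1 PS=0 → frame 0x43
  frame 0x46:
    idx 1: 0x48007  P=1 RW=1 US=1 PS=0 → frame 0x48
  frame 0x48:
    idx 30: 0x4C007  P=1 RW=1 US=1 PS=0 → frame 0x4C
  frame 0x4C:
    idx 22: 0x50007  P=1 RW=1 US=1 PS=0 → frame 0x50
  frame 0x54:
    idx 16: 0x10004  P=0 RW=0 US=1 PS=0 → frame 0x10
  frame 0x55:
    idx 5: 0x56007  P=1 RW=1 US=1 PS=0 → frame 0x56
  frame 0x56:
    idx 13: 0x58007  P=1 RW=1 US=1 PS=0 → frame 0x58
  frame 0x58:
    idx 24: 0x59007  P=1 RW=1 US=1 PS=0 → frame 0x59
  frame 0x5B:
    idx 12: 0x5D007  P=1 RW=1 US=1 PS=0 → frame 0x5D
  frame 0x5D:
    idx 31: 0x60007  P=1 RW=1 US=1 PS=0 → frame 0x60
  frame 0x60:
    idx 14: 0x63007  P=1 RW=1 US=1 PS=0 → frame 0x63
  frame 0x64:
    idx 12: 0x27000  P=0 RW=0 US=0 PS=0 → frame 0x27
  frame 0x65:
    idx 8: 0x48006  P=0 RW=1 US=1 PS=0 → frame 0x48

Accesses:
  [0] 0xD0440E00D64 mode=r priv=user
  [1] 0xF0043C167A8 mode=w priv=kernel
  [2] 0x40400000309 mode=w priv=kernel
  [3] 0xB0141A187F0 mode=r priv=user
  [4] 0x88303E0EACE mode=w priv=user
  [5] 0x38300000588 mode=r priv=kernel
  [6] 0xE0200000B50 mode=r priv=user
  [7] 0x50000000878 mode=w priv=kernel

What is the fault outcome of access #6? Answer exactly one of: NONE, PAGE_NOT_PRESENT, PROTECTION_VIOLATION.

Trace:
#0 VA=0xD0440E00D64 (r,user):
  lvl0: tbl 0x37, slot 26 ⇒ 0x38007 (P1/RW1/US1/PS0)
  lvl1: tbl 0x38, slot 17 ⇒ 0x3C007 (P1/RW1/US1/PS0)
  lvl2: tbl 0x3C, slot 7 ⇒ 0x3F007 (P1/RW1/US1/PS0)
  lvl3: tbl 0x3F, slot 0 ⇒ 0x43007 (P1/RW1/US1/PS0)
  ✓ 0x43D64  — 4 lookups
#1 VA=0xF0043C167A8 (w,kernel):
  lvl0: tbl 0x37, slot 30 ⇒ 0x46007 (P1/RW1/US1/PS0)
  lvl1: tbl 0x46, slot 1 ⇒ 0x48007 (P1/RW1/US1/PS0)
  lvl2: tbl 0x48, slot 30 ⇒ 0x4C007 (P1/RW1/US1/PS0)
  lvl3: tbl 0x4C, slot 22 ⇒ 0x50007 (P1/RW1/US1/PS0)
  ✓ 0x507A8  — 4 lookups
#2 VA=0x40400000309 (w,kernel):
  lvl0: tbl 0x37, slot 8 ⇒ 0x54007 (P1/RW1/US1/PS0)
  lvl1: tbl 0x54, slot 16 ⇒ 0x10004 (P0/RW0/US1/PS0)
  → PAGE_NOT_PRESENT  (2 entries read)
#3 VA=0xB0141A187F0 (r,user):
  lvl0: tbl 0x37, slot 22 ⇒ 0x55007 (P1/RW1/US1/PS0)
  lvl1: tbl 0x55, slot 5 ⇒ 0x56007 (P1/RW1/US1/PS0)
  lvl2: tbl 0x56, slot 13 ⇒ 0x58007 (P1/RW1/US1/PS0)
  lvl3: tbl 0x58, slot 24 ⇒ 0x59007 (P1/RW1/US1/PS0)
  ✓ 0x597F0  — 4 lookups
#4 VA=0x88303E0EACE (w,user):
  lvl0: tbl 0x37, slot 17 ⇒ 0x5B007 (P1/RW1/US1/PS0)
  lvl1: tbl 0x5B, slot 12 ⇒ 0x5D007 (P1/RW1/US1/PS0)
  lvl2: tbl 0x5D, slot 31 ⇒ 0x60007 (P1/RW1/US1/PS0)
  lvl3: tbl 0x60, slot 14 ⇒ 0x63007 (P1/RW1/US1/PS0)
  ✓ 0x63ACE  — 4 lookups
#5 VA=0x38300000588 (r,kernel):
  lvl0: tbl 0x37, slot 7 ⇒ 0x64007 (P1/RW1/US1/PS0)
  lvl1: tbl 0x64, slot 12 ⇒ 0x27000 (P0/RW0/US0/PS0)
  → PAGE_NOT_PRESENT  (2 entries read)
#6 VA=0xE0200000B50 (r,user):
  lvl0: tbl 0x37, slot 28 ⇒ 0x65007 (P1/RW1/US1/PS0)
  lvl1: tbl 0x65, slot 8 ⇒ 0x48006 (P0/RW1/US1/PS0)
  → PAGE_NOT_PRESENT  (2 entries read)
#7 VA=0x50000000878 (w,kernel):
  lvl0: tbl 0x37, slot 10 ⇒ 0x66087 (P1/RW1/US1/PS1)
  ✓ 0x66878 (huge @L0)  — 1 lookups

Access #6 fault: PAGE_NOT_PRESENT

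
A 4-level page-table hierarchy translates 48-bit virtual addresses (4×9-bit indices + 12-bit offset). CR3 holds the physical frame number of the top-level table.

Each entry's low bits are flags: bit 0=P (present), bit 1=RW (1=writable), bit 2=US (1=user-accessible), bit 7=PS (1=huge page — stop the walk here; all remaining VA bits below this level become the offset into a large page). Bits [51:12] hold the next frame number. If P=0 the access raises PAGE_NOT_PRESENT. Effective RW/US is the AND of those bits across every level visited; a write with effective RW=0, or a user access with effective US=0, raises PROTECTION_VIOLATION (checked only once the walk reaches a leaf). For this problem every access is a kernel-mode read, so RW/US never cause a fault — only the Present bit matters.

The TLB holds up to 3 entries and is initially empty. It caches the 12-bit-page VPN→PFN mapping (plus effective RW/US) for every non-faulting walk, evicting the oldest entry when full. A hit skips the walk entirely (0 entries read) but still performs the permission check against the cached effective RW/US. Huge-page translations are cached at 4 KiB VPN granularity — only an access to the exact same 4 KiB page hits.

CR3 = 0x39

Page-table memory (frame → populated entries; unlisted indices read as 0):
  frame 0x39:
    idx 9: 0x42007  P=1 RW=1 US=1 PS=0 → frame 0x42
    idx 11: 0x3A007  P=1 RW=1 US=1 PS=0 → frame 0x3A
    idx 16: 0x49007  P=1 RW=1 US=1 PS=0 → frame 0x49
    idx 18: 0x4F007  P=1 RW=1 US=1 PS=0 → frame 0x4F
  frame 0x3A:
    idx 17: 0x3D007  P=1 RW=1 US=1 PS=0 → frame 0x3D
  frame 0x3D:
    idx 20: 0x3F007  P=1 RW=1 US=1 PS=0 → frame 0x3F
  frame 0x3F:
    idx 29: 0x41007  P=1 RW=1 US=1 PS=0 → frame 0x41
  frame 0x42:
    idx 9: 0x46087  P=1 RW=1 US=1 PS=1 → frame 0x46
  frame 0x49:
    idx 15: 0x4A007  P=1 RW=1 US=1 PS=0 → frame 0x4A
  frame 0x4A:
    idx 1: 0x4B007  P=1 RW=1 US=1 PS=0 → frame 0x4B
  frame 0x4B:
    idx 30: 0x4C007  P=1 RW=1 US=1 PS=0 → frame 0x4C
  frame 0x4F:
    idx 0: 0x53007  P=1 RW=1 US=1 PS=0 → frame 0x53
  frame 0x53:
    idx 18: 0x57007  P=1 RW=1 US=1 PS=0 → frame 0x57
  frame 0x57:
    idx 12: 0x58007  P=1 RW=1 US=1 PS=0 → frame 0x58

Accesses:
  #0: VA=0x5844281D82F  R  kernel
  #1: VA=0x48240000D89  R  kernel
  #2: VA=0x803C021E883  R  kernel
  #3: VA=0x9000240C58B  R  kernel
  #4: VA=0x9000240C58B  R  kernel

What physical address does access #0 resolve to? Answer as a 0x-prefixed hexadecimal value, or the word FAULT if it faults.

Per-access translation:
#0 VA=0x5844281D82F (r,kernel):
  [0] read 0x39 idx=11: raw=0x3A007 flags P=1 W=1 U=1 S=0
  [1] read 0x3A idx=17: raw=0x3D007 flags P=1 W=1 U=1 S=0
  [2] read 0x3D idx=20: raw=0x3F007 flags P=1 W=1 U=1 S=0
  [3] read 0x3F idx=29: raw=0x41007 flags P=1 W=1 U=1 S=0
  → PA=0x4182F  (4 entries read)
#1 VA=0x48240000D89 (r,kernel):
  [0] read 0x39 idx=9: raw=0x42007 flags P=1 W=1 U=1 S=0
  [1] read 0x42 idx=9: raw=0x46087 flags P=1 W=1 U=1 S=1
  → PA=0x46D89 (huge @L1)  (2 entries read)
#2 VA=0x803C021E883 (r,kernel):
  [0] read 0x39 idx=16: raw=0x49007 flags P=1 W=1 U=1 S=0
  [1] read 0x49 idx=15: raw=0x4A007 flags P=1 W=1 U=1 S=0
  [2] read 0x4A idx=1: raw=0x4B007 flags P=1 W=1 U=1 S=0
  [3] read 0x4B idx=30: raw=0x4C007 flags P=1 W=1 U=1 S=0
  → PA=0x4C883  (4 entries read)
#3 VA=0x9000240C58B (r,kernel):
  [0] read 0x39 idx=18: raw=0x4F007 flags P=1 W=1 U=1 S=0
  [1] read 0x4F idx=0: raw=0x53007 flags P=1 W=1 U=1 S=0
  [2] read 0x53 idx=18: raw=0x57007 flags P=1 W=1 U=1 S=0
  [3] read 0x57 idx=12: raw=0x58007 flags P=1 W=1 U=1 S=0
  → PA=0x5858B  (4 entries read)
#4 VA=0x9000240C58B (r,kernel):
  TLB hit vpn=0x9000240C → PA=0x5858B

Access #0 PA: 0x4182F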